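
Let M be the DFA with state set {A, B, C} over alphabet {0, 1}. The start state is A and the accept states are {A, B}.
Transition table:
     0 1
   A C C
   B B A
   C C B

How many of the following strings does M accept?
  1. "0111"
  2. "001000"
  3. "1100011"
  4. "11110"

1

"0111": rejected
"001000": accepted
"1100011": rejected
"11110": rejected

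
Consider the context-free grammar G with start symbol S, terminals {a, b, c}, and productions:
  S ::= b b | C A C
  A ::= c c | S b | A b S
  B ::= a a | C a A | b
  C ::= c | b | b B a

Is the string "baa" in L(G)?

no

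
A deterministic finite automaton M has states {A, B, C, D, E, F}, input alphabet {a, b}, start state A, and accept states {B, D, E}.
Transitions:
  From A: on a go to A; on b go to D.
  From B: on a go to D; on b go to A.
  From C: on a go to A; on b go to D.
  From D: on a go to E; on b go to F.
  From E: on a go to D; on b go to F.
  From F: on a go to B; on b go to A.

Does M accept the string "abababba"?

accepted

A --a--> A
A --b--> D
D --a--> E
E --b--> F
F --a--> B
B --b--> A
A --b--> D
D --a--> E
End in state E, which is an accepting state.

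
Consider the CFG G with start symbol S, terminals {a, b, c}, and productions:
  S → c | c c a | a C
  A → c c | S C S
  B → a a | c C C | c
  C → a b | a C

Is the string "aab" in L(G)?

S ⇒ aC ⇒ aab

yes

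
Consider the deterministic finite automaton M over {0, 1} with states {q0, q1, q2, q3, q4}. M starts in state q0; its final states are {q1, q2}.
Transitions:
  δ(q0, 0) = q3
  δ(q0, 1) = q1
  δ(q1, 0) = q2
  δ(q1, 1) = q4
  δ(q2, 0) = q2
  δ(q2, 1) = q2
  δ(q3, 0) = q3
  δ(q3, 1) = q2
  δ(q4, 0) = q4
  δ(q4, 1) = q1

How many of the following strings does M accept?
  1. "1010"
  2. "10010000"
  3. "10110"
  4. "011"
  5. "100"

"1010": accepted
"10010000": accepted
"10110": accepted
"011": accepted
"100": accepted

5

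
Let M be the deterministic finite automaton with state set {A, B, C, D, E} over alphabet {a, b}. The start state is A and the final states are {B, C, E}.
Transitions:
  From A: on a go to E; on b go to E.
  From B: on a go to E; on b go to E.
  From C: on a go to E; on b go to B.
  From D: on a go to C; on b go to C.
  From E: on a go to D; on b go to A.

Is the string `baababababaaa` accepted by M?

A --b--> E
E --a--> D
D --a--> C
C --b--> B
B --a--> E
E --b--> A
A --a--> E
E --b--> A
A --a--> E
E --b--> A
A --a--> E
E --a--> D
D --a--> C
End in state C, which is an accepting state.

accepted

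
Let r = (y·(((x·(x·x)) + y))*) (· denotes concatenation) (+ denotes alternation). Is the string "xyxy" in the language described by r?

no

No split of xyxy into u·v has y matching u and (((x·(x·x))+y))* matching v.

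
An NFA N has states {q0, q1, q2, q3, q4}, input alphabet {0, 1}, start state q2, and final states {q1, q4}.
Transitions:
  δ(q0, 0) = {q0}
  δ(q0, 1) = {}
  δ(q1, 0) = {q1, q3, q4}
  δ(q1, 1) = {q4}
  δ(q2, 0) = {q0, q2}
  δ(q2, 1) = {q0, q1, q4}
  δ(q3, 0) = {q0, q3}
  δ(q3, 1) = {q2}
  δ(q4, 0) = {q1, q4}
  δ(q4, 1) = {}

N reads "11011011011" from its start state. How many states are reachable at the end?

Start: {q2}
read 1: {q0, q1, q4}
read 1: {q4}
read 0: {q1, q4}
read 1: {q4}
read 1: {}
The reachable set is empty and stays empty for the remaining 6 symbols.
Final reachable set {} has 0 states.

0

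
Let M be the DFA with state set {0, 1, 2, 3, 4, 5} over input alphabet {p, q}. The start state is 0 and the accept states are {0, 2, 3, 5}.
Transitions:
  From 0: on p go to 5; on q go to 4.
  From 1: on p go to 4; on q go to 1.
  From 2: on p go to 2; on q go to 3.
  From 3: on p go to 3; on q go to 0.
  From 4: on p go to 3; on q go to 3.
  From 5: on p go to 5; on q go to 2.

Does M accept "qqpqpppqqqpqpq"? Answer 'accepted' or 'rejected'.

0 --q--> 4
4 --q--> 3
3 --p--> 3
3 --q--> 0
0 --p--> 5
5 --p--> 5
5 --p--> 5
5 --q--> 2
2 --q--> 3
3 --q--> 0
0 --p--> 5
5 --q--> 2
2 --p--> 2
2 --q--> 3
End in state 3, which is an accepting state.

accepted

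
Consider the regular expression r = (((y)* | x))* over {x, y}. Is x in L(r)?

yes

Split into 1 piece x; each matches ((y)*|x).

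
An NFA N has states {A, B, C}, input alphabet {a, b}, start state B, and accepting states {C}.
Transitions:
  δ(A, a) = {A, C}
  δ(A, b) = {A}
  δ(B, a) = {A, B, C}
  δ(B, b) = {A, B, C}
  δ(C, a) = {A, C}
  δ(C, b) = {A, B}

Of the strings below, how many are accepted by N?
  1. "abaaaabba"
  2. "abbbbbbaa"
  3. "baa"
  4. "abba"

"abaaaabba": accepted
"abbbbbbaa": accepted
"baa": accepted
"abba": accepted

4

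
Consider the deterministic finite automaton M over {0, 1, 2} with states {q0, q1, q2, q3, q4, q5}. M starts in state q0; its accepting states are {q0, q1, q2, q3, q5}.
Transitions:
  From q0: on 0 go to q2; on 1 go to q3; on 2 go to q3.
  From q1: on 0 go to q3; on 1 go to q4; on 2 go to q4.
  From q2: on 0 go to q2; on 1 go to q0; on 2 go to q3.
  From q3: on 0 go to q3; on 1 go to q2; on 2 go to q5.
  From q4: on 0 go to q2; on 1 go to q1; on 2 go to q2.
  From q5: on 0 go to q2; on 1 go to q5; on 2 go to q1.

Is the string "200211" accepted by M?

q0 --2--> q3
q3 --0--> q3
q3 --0--> q3
q3 --2--> q5
q5 --1--> q5
q5 --1--> q5
End in state q5, which is an accepting state.

accepted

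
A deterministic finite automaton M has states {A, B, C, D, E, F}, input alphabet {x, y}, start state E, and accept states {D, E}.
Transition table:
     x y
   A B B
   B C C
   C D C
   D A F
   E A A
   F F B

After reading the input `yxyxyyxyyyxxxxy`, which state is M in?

E --y--> A
A --x--> B
B --y--> C
C --x--> D
D --y--> F
F --y--> B
B --x--> C
C --y--> C
C --y--> C
C --y--> C
C --x--> D
D --x--> A
A --x--> B
B --x--> C
C --y--> C

C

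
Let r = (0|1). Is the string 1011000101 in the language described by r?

no

Neither 0 nor 1 matches 1011000101.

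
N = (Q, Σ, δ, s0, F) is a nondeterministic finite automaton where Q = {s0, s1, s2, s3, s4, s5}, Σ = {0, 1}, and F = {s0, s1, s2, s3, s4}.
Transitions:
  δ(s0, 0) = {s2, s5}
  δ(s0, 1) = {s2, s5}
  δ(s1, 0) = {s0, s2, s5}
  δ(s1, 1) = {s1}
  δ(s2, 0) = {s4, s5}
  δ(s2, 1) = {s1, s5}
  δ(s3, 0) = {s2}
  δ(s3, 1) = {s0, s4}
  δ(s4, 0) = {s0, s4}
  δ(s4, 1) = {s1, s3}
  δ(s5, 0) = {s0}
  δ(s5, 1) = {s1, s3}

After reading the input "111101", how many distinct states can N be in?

4

Start: {s0}
read 1: {s2, s5}
read 1: {s1, s3, s5}
read 1: {s0, s1, s3, s4}
read 1: {s0, s1, s2, s3, s4, s5}
read 0: {s0, s2, s4, s5}
read 1: {s1, s2, s3, s5}
Final reachable set {s1, s2, s3, s5} has 4 states.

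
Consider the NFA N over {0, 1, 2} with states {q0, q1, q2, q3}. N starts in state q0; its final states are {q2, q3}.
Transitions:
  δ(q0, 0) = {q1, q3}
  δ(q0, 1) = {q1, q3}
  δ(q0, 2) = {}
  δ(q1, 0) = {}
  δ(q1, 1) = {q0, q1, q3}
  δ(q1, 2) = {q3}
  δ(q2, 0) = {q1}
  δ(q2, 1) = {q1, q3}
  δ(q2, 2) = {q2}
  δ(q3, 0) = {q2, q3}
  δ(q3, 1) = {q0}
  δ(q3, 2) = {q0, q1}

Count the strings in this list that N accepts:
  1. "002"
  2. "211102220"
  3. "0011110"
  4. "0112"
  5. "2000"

"002": accepted
"211102220": rejected
"0011110": accepted
"0112": accepted
"2000": rejected

3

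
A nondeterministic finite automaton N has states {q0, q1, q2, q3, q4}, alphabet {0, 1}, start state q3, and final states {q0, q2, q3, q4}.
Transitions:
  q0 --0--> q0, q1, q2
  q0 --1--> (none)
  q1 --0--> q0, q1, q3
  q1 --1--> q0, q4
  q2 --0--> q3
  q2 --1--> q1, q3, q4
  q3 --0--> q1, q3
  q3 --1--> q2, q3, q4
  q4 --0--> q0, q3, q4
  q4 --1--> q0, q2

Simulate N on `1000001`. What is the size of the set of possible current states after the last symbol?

Start: {q3}
read 1: {q2, q3, q4}
read 0: {q0, q1, q3, q4}
read 0: {q0, q1, q2, q3, q4}
read 0: {q0, q1, q2, q3, q4}
read 0: {q0, q1, q2, q3, q4}
read 0: {q0, q1, q2, q3, q4}
read 1: {q0, q1, q2, q3, q4}
Final reachable set {q0, q1, q2, q3, q4} has 5 states.

5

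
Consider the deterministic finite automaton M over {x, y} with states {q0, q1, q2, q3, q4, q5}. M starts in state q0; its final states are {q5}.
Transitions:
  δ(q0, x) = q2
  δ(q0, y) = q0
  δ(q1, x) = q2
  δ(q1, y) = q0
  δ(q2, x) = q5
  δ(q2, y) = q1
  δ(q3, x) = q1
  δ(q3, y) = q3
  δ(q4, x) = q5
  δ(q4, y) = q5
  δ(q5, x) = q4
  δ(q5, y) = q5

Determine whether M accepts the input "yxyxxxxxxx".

rejected

q0 --y--> q0
q0 --x--> q2
q2 --y--> q1
q1 --x--> q2
q2 --x--> q5
q5 --x--> q4
q4 --x--> q5
q5 --x--> q4
q4 --x--> q5
q5 --x--> q4
End in state q4, which is not an accepting state.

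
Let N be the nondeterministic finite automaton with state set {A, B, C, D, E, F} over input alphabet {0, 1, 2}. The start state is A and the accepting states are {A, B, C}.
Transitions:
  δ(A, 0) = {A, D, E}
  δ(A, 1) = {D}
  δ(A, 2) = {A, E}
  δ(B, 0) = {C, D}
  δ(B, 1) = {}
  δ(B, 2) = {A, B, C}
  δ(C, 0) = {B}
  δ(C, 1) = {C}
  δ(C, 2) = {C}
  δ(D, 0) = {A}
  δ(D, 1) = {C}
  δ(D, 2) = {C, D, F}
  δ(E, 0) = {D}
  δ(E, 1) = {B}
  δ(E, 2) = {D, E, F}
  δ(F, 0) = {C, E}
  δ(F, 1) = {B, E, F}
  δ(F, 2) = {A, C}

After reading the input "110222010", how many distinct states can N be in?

Start: {A}
read 1: {D}
read 1: {C}
read 0: {B}
read 2: {A, B, C}
read 2: {A, B, C, E}
read 2: {A, B, C, D, E, F}
read 0: {A, B, C, D, E}
read 1: {B, C, D}
read 0: {A, B, C, D}
Final reachable set {A, B, C, D} has 4 states.

4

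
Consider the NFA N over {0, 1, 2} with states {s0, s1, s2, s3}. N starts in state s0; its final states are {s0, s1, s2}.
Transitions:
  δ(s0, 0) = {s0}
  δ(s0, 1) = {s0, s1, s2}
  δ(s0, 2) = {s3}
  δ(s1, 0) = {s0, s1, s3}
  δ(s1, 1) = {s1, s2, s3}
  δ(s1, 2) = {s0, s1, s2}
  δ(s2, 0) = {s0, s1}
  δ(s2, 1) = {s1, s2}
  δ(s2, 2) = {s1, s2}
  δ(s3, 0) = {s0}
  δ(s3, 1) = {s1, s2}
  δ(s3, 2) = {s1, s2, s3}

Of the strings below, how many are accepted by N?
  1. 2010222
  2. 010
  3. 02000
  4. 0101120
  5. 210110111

5

2010222: accepted
010: accepted
02000: accepted
0101120: accepted
210110111: accepted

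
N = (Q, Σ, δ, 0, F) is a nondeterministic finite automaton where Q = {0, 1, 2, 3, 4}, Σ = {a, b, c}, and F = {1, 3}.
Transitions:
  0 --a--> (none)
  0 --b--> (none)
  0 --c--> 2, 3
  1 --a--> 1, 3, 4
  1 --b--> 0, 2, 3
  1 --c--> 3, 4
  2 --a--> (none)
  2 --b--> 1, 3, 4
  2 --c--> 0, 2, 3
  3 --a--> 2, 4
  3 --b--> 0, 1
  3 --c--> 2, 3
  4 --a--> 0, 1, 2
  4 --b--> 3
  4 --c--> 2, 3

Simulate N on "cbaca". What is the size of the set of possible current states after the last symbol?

4

Start: {0}
read c: {2, 3}
read b: {0, 1, 3, 4}
read a: {0, 1, 2, 3, 4}
read c: {0, 2, 3, 4}
read a: {0, 1, 2, 4}
Final reachable set {0, 1, 2, 4} has 4 states.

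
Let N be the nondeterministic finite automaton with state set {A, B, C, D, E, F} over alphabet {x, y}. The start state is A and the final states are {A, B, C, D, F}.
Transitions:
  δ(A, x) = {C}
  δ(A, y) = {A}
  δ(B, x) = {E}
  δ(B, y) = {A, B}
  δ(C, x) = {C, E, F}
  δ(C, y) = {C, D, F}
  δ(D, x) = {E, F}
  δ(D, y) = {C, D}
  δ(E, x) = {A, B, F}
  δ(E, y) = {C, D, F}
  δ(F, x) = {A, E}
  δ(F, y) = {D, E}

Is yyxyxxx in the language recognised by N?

accepted

Start: {A}
read y: {A}
read y: {A}
read x: {C}
read y: {C, D, F}
read x: {A, C, E, F}
read x: {A, B, C, E, F}
read x: {A, B, C, E, F}
Reachable ∩ accepting = {A, B, C, F} — nonempty.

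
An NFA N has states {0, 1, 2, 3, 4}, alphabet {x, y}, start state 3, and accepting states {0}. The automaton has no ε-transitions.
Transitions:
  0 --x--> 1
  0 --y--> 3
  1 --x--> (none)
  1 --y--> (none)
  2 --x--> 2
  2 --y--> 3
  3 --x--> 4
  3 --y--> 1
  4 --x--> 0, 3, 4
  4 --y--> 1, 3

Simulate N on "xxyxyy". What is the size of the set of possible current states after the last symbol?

1

Start: {3}
read x: {4}
read x: {0, 3, 4}
read y: {1, 3}
read x: {4}
read y: {1, 3}
read y: {1}
Final reachable set {1} has 1 state.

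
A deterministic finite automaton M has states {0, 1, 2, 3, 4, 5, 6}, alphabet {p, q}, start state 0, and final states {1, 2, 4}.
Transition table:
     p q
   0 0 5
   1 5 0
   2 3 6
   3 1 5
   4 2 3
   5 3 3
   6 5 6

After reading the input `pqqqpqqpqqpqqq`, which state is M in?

0 --p--> 0
0 --q--> 5
5 --q--> 3
3 --q--> 5
5 --p--> 3
3 --q--> 5
5 --q--> 3
3 --p--> 1
1 --q--> 0
0 --q--> 5
5 --p--> 3
3 --q--> 5
5 --q--> 3
3 --q--> 5

5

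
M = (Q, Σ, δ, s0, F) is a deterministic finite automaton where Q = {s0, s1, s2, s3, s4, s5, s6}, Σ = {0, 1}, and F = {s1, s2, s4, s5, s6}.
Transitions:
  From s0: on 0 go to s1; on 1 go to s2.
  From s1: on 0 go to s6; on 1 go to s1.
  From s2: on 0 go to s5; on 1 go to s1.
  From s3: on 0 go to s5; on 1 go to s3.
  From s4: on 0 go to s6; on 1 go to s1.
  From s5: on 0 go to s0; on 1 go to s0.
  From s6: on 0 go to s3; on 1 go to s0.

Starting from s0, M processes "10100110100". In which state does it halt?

s6

s0 --1--> s2
s2 --0--> s5
s5 --1--> s0
s0 --0--> s1
s1 --0--> s6
s6 --1--> s0
s0 --1--> s2
s2 --0--> s5
s5 --1--> s0
s0 --0--> s1
s1 --0--> s6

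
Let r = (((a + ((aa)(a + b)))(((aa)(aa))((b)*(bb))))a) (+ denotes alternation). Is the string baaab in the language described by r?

no

No split of baaab into u·v has ((a+((aa)(a+b)))(((aa)(aa))((b)*(bb)))) matching u and a matching v.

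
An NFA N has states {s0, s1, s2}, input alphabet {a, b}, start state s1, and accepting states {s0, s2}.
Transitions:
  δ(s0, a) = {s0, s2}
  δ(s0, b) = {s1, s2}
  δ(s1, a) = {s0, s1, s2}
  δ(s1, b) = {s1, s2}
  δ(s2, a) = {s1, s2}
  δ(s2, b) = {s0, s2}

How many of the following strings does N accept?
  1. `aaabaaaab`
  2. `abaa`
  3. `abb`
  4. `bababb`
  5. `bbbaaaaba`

5

`aaabaaaab`: accepted
`abaa`: accepted
`abb`: accepted
`bababb`: accepted
`bbbaaaaba`: accepted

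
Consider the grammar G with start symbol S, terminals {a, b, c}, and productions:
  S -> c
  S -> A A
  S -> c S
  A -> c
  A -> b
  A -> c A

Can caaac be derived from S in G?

no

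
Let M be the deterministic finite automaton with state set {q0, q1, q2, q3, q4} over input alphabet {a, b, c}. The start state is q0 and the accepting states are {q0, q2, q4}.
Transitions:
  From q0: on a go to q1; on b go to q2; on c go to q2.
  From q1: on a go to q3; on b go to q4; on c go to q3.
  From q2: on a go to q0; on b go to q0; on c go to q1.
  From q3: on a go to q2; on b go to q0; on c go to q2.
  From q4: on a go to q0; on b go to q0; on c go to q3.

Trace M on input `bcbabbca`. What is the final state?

q0

q0 --b--> q2
q2 --c--> q1
q1 --b--> q4
q4 --a--> q0
q0 --b--> q2
q2 --b--> q0
q0 --c--> q2
q2 --a--> q0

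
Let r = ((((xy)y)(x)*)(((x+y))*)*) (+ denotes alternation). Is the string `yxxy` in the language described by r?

no

No split of yxxy into u·v has (((xy)y)(x)*) matching u and (((x+y))*)* matching v.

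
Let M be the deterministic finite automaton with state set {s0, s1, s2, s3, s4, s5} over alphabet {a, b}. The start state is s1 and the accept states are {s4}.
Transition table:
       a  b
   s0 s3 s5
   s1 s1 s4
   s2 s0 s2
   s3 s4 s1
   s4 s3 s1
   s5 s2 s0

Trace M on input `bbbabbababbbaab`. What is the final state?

s1 --b--> s4
s4 --b--> s1
s1 --b--> s4
s4 --a--> s3
s3 --b--> s1
s1 --b--> s4
s4 --a--> s3
s3 --b--> s1
s1 --a--> s1
s1 --b--> s4
s4 --b--> s1
s1 --b--> s4
s4 --a--> s3
s3 --a--> s4
s4 --b--> s1

s1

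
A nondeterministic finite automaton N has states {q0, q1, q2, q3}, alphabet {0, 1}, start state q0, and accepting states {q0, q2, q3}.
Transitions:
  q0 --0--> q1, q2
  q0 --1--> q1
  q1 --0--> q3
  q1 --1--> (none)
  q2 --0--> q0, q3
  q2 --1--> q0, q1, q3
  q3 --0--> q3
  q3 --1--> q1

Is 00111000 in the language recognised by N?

rejected

Start: {q0}
read 0: {q1, q2}
read 0: {q0, q3}
read 1: {q1}
read 1: {}
The reachable set is empty and stays empty for the remaining 4 symbols.
Reachable ∩ accepting = {} — empty.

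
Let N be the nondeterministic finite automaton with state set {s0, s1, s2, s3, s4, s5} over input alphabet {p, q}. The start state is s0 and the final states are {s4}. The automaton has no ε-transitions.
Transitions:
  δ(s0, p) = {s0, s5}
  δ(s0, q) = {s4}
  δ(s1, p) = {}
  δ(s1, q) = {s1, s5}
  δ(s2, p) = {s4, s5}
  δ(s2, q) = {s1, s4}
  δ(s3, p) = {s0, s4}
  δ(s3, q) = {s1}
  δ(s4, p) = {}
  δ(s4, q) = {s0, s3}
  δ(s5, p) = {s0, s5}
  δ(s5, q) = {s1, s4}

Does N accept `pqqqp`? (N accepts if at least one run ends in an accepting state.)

Start: {s0}
read p: {s0, s5}
read q: {s1, s4}
read q: {s0, s1, s3, s5}
read q: {s1, s4, s5}
read p: {s0, s5}
Reachable ∩ accepting = {} — empty.

rejected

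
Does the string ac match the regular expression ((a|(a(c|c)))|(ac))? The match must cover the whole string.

yes

The left alternative (a|(a(c|c))) matches ac.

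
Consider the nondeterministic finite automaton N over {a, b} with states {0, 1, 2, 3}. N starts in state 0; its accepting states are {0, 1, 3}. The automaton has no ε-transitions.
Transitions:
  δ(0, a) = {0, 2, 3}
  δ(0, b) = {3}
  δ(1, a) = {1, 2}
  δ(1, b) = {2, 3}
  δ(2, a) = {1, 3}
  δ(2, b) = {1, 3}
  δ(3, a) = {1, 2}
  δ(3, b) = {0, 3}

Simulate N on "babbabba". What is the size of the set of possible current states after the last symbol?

Start: {0}
read b: {3}
read a: {1, 2}
read b: {1, 2, 3}
read b: {0, 1, 2, 3}
read a: {0, 1, 2, 3}
read b: {0, 1, 2, 3}
read b: {0, 1, 2, 3}
read a: {0, 1, 2, 3}
Final reachable set {0, 1, 2, 3} has 4 states.

4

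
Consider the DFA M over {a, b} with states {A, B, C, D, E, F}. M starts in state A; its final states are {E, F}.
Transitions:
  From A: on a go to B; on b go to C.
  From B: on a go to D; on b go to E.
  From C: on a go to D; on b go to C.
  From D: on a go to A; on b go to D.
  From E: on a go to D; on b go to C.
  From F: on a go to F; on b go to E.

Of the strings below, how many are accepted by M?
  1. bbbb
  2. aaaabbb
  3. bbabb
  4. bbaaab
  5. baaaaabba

1

bbbb: rejected
aaaabbb: rejected
bbabb: rejected
bbaaab: accepted
baaaaabba: rejected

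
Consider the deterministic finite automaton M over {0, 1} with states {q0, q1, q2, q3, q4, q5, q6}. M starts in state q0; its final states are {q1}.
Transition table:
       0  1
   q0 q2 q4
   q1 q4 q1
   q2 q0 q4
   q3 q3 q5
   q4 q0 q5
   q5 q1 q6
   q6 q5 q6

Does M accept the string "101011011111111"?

q0 --1--> q4
q4 --0--> q0
q0 --1--> q4
q4 --0--> q0
q0 --1--> q4
q4 --1--> q5
q5 --0--> q1
q1 --1--> q1
q1 --1--> q1
q1 --1--> q1
q1 --1--> q1
q1 --1--> q1
q1 --1--> q1
q1 --1--> q1
q1 --1--> q1
End in state q1, which is an accepting state.

accepted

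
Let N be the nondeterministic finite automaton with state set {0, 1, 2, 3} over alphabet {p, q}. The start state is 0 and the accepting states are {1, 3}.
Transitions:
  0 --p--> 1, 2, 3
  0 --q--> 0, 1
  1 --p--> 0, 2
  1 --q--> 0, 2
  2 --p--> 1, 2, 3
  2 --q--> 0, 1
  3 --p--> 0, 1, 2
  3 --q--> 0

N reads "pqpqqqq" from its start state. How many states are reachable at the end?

3

Start: {0}
read p: {1, 2, 3}
read q: {0, 1, 2}
read p: {0, 1, 2, 3}
read q: {0, 1, 2}
read q: {0, 1, 2}
read q: {0, 1, 2}
read q: {0, 1, 2}
Final reachable set {0, 1, 2} has 3 states.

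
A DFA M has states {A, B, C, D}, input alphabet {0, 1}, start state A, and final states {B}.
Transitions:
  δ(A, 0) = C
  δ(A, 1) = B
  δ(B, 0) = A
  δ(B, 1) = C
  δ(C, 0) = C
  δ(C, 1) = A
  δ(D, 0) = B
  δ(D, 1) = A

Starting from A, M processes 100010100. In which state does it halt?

C

A --1--> B
B --0--> A
A --0--> C
C --0--> C
C --1--> A
A --0--> C
C --1--> A
A --0--> C
C --0--> C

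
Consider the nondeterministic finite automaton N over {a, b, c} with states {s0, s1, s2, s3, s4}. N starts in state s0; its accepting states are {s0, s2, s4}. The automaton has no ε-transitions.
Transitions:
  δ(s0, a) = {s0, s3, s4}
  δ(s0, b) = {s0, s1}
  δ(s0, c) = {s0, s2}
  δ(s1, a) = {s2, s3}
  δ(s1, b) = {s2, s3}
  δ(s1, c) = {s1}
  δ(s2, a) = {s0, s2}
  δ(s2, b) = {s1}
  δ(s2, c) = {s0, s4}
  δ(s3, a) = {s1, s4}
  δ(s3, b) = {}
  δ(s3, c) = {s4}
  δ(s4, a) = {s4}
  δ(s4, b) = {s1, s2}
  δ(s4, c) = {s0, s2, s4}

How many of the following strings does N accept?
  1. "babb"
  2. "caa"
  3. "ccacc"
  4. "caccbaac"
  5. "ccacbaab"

5

"babb": accepted
"caa": accepted
"ccacc": accepted
"caccbaac": accepted
"ccacbaab": accepted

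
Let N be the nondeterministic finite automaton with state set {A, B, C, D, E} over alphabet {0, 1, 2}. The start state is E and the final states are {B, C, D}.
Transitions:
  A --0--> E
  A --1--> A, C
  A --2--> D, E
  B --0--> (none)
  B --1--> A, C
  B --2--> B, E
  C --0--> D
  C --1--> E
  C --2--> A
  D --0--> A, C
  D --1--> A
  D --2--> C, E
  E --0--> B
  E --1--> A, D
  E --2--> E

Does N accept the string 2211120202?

accepted

Start: {E}
read 2: {E}
read 2: {E}
read 1: {A, D}
read 1: {A, C}
read 1: {A, C, E}
read 2: {A, D, E}
read 0: {A, B, C, E}
read 2: {A, B, D, E}
read 0: {A, B, C, E}
read 2: {A, B, D, E}
Reachable ∩ accepting = {B, D} — nonempty.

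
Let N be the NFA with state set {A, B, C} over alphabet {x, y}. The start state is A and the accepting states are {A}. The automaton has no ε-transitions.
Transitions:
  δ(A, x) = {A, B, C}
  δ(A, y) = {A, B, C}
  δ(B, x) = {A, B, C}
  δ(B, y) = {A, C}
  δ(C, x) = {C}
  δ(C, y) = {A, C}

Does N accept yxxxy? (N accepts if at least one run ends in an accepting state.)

Start: {A}
read y: {A, B, C}
read x: {A, B, C}
read x: {A, B, C}
read x: {A, B, C}
read y: {A, B, C}
Reachable ∩ accepting = {A} — nonempty.

accepted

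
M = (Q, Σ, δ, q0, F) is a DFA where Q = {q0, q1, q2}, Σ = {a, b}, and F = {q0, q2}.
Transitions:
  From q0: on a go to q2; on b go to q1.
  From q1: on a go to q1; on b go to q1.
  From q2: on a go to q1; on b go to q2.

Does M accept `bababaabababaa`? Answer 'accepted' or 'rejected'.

q0 --b--> q1
q1 --a--> q1
q1 --b--> q1
q1 --a--> q1
q1 --b--> q1
q1 --a--> q1
q1 --a--> q1
q1 --b--> q1
q1 --a--> q1
q1 --b--> q1
q1 --a--> q1
q1 --b--> q1
q1 --a--> q1
q1 --a--> q1
End in state q1, which is not an accepting state.

rejected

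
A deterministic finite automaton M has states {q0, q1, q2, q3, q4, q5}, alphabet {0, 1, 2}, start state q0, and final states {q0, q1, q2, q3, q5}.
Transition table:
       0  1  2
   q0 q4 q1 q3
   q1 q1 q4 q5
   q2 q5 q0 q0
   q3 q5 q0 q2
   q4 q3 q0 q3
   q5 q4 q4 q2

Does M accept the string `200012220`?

rejected

q0 --2--> q3
q3 --0--> q5
q5 --0--> q4
q4 --0--> q3
q3 --1--> q0
q0 --2--> q3
q3 --2--> q2
q2 --2--> q0
q0 --0--> q4
End in state q4, which is not an accepting state.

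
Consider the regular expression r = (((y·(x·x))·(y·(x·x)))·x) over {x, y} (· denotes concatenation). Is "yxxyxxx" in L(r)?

yes

Split as yxxyxx·x: ((y·(x·x))·(y·(x·x))) matches yxxyxx and x matches x.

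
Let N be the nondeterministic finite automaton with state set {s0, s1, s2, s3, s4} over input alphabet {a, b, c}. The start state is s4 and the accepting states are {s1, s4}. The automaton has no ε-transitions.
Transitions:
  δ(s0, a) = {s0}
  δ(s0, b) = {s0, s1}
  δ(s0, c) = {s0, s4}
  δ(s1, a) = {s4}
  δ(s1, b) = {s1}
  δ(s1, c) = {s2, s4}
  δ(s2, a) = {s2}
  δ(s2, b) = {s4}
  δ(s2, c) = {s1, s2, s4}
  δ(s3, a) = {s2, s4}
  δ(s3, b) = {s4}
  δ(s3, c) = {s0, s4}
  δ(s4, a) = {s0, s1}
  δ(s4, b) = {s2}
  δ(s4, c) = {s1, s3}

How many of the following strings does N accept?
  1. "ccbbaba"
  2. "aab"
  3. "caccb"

"ccbbaba": accepted
"aab": accepted
"caccb": accepted

3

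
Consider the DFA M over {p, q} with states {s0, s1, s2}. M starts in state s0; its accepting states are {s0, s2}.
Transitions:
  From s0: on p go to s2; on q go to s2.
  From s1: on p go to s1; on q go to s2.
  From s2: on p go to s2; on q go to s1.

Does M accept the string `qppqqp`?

accepted

s0 --q--> s2
s2 --p--> s2
s2 --p--> s2
s2 --q--> s1
s1 --q--> s2
s2 --p--> s2
End in state s2, which is an accepting state.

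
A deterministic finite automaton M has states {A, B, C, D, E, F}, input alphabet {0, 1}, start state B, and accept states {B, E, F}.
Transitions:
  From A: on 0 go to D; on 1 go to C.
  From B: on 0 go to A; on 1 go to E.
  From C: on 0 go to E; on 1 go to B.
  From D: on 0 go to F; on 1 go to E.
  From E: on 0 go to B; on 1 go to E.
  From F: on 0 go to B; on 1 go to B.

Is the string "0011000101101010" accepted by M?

B --0--> A
A --0--> D
D --1--> E
E --1--> E
E --0--> B
B --0--> A
A --0--> D
D --1--> E
E --0--> B
B --1--> E
E --1--> E
E --0--> B
B --1--> E
E --0--> B
B --1--> E
E --0--> B
End in state B, which is an accepting state.

accepted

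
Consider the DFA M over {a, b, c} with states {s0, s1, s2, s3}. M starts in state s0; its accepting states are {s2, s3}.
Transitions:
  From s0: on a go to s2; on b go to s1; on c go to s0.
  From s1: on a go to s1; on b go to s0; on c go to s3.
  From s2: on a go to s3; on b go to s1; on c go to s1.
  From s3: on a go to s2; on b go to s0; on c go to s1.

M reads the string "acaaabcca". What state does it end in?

s2

s0 --a--> s2
s2 --c--> s1
s1 --a--> s1
s1 --a--> s1
s1 --a--> s1
s1 --b--> s0
s0 --c--> s0
s0 --c--> s0
s0 --a--> s2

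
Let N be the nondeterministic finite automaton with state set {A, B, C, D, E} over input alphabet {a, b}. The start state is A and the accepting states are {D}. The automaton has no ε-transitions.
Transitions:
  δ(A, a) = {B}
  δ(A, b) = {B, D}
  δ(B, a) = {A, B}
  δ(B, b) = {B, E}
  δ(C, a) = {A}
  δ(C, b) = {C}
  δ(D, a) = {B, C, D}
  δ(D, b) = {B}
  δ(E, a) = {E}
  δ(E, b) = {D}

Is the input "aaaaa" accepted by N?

Start: {A}
read a: {B}
read a: {A, B}
read a: {A, B}
read a: {A, B}
read a: {A, B}
Reachable ∩ accepting = {} — empty.

rejected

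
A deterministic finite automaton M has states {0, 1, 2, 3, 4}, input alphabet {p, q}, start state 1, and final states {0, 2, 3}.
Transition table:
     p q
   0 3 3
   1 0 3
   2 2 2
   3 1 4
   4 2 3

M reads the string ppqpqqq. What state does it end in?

2

1 --p--> 0
0 --p--> 3
3 --q--> 4
4 --p--> 2
2 --q--> 2
2 --q--> 2
2 --q--> 2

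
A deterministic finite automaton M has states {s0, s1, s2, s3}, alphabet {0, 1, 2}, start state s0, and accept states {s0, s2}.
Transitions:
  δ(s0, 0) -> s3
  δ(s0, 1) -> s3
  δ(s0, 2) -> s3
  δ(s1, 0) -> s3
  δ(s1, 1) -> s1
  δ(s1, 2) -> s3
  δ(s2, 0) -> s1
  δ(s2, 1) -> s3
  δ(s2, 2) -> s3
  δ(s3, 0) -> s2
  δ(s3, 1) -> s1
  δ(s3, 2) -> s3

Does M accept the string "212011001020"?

accepted

s0 --2--> s3
s3 --1--> s1
s1 --2--> s3
s3 --0--> s2
s2 --1--> s3
s3 --1--> s1
s1 --0--> s3
s3 --0--> s2
s2 --1--> s3
s3 --0--> s2
s2 --2--> s3
s3 --0--> s2
End in state s2, which is an accepting state.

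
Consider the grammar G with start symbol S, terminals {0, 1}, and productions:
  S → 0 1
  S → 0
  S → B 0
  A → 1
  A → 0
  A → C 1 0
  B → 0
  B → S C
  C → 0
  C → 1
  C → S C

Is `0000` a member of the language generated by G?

yes

S ⇒ B0 ⇒ SC0 ⇒ 0C0 ⇒ 0SC0 ⇒ 00C0 ⇒ 0000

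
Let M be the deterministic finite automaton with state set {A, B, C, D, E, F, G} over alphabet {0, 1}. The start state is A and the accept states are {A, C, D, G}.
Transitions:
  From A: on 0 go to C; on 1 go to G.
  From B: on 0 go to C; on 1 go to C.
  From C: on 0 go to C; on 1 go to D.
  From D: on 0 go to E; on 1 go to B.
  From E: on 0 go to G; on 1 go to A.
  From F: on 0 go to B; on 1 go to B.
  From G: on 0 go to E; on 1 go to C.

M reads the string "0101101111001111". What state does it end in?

C

A --0--> C
C --1--> D
D --0--> E
E --1--> A
A --1--> G
G --0--> E
E --1--> A
A --1--> G
G --1--> C
C --1--> D
D --0--> E
E --0--> G
G --1--> C
C --1--> D
D --1--> B
B --1--> C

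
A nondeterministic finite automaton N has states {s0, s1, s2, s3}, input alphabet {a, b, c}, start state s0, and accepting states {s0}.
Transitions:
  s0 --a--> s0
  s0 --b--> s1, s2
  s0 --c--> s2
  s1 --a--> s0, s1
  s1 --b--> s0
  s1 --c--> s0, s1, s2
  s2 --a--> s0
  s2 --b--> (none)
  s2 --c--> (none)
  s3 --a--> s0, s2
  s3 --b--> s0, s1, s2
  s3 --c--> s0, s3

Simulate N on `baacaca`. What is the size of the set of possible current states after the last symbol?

Start: {s0}
read b: {s1, s2}
read a: {s0, s1}
read a: {s0, s1}
read c: {s0, s1, s2}
read a: {s0, s1}
read c: {s0, s1, s2}
read a: {s0, s1}
Final reachable set {s0, s1} has 2 states.

2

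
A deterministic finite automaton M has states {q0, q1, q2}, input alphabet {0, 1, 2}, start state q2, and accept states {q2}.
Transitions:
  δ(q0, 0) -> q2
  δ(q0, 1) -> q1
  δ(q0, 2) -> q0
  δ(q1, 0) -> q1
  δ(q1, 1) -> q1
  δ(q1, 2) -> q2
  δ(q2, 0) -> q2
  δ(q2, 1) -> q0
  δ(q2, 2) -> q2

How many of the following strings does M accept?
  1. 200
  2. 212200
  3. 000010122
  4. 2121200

3

200: accepted
212200: accepted
000010122: rejected
2121200: accepted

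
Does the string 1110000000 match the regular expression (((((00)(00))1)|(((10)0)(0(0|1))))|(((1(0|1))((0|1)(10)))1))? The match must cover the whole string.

no

Neither ((((00)(00))1)|(((10)0)(0(0|1)))) nor (((1(0|1))((0|1)(10)))1) matches 1110000000.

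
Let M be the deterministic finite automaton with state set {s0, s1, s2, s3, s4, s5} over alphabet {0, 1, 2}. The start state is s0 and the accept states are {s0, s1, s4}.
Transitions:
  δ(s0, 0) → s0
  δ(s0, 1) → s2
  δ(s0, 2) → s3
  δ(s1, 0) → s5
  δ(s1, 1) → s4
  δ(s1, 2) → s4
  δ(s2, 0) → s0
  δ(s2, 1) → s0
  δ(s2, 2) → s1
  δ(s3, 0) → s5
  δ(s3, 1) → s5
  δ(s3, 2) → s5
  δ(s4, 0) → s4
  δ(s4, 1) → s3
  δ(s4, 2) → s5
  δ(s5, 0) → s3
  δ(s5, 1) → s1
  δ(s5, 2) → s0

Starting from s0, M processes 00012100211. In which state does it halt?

s0 --0--> s0
s0 --0--> s0
s0 --0--> s0
s0 --1--> s2
s2 --2--> s1
s1 --1--> s4
s4 --0--> s4
s4 --0--> s4
s4 --2--> s5
s5 --1--> s1
s1 --1--> s4

s4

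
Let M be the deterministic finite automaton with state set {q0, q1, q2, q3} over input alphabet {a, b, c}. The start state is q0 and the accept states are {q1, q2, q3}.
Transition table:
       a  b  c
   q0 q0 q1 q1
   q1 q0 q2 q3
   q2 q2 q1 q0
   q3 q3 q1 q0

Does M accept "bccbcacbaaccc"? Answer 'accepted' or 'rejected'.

rejected

q0 --b--> q1
q1 --c--> q3
q3 --c--> q0
q0 --b--> q1
q1 --c--> q3
q3 --a--> q3
q3 --c--> q0
q0 --b--> q1
q1 --a--> q0
q0 --a--> q0
q0 --c--> q1
q1 --c--> q3
q3 --c--> q0
End in state q0, which is not an accepting state.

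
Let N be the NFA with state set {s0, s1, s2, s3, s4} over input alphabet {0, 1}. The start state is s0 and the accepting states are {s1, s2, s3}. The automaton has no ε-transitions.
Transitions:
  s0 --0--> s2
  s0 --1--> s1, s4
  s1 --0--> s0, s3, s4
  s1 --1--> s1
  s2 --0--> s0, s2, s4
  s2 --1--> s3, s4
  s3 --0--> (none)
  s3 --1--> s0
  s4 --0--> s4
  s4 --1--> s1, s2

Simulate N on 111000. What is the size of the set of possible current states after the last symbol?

Start: {s0}
read 1: {s1, s4}
read 1: {s1, s2}
read 1: {s1, s3, s4}
read 0: {s0, s3, s4}
read 0: {s2, s4}
read 0: {s0, s2, s4}
Final reachable set {s0, s2, s4} has 3 states.

3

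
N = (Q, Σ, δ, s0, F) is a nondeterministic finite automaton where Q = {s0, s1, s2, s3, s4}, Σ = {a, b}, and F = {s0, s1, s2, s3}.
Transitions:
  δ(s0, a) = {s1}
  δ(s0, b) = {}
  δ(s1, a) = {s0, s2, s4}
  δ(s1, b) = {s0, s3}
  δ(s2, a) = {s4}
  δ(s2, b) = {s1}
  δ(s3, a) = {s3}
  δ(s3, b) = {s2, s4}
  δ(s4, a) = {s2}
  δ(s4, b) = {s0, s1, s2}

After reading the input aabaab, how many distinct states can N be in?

Start: {s0}
read a: {s1}
read a: {s0, s2, s4}
read b: {s0, s1, s2}
read a: {s0, s1, s2, s4}
read a: {s0, s1, s2, s4}
read b: {s0, s1, s2, s3}
Final reachable set {s0, s1, s2, s3} has 4 states.

4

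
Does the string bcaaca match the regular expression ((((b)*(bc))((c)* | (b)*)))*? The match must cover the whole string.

no

bcaaca cannot be split into zero or more pieces each matching (((b)*(bc))((c)*|(b)*)).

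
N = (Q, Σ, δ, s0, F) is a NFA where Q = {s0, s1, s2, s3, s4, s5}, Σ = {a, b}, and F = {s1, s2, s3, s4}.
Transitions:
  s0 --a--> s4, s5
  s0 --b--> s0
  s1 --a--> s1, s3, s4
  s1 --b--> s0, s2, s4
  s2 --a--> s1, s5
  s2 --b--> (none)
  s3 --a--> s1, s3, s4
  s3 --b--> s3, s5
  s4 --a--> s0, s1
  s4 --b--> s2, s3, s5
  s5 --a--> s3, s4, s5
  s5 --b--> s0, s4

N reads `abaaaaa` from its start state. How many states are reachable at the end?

5

Start: {s0}
read a: {s4, s5}
read b: {s0, s2, s3, s4, s5}
read a: {s0, s1, s3, s4, s5}
read a: {s0, s1, s3, s4, s5}
read a: {s0, s1, s3, s4, s5}
read a: {s0, s1, s3, s4, s5}
read a: {s0, s1, s3, s4, s5}
Final reachable set {s0, s1, s3, s4, s5} has 5 states.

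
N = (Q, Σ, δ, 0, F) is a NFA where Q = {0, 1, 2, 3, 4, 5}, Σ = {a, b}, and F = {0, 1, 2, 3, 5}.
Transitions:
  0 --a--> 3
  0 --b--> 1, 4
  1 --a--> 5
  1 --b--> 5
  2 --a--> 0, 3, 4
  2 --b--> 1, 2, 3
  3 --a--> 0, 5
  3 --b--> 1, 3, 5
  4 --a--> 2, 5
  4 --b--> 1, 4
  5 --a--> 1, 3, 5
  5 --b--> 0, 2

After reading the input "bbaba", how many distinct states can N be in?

5

Start: {0}
read b: {1, 4}
read b: {1, 4, 5}
read a: {1, 2, 3, 5}
read b: {0, 1, 2, 3, 5}
read a: {0, 1, 3, 4, 5}
Final reachable set {0, 1, 3, 4, 5} has 5 states.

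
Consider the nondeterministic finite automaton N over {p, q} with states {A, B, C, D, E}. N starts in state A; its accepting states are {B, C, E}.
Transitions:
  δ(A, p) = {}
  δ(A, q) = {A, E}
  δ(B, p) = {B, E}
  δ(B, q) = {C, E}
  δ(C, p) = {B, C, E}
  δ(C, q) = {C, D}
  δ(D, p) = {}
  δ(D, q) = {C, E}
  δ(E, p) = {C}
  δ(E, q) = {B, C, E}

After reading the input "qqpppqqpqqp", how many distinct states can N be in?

3

Start: {A}
read q: {A, E}
read q: {A, B, C, E}
read p: {B, C, E}
read p: {B, C, E}
read p: {B, C, E}
read q: {B, C, D, E}
read q: {B, C, D, E}
read p: {B, C, E}
read q: {B, C, D, E}
read q: {B, C, D, E}
read p: {B, C, E}
Final reachable set {B, C, E} has 3 states.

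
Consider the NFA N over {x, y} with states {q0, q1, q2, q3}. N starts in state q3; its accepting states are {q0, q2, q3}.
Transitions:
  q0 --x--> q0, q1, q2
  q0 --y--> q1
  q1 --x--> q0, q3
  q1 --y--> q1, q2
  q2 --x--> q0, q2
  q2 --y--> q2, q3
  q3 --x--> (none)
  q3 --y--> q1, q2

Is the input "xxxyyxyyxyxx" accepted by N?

rejected

Start: {q3}
read x: {}
The reachable set is empty and stays empty for the remaining 11 symbols.
Reachable ∩ accepting = {} — empty.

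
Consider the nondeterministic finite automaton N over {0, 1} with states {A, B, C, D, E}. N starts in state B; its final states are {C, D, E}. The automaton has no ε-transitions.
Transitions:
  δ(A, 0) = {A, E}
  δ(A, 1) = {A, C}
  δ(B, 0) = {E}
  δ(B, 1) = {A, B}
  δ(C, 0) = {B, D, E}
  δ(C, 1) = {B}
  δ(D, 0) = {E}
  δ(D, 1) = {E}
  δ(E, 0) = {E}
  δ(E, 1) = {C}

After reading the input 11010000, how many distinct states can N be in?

2

Start: {B}
read 1: {A, B}
read 1: {A, B, C}
read 0: {A, B, D, E}
read 1: {A, B, C, E}
read 0: {A, B, D, E}
read 0: {A, E}
read 0: {A, E}
read 0: {A, E}
Final reachable set {A, E} has 2 states.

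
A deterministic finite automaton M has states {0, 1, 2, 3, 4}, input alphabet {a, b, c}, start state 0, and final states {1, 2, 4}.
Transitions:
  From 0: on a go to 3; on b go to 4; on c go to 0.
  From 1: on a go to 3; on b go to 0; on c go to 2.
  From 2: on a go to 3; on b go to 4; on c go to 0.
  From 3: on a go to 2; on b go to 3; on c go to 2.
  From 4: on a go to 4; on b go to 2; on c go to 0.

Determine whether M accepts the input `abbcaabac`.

rejected

0 --a--> 3
3 --b--> 3
3 --b--> 3
3 --c--> 2
2 --a--> 3
3 --a--> 2
2 --b--> 4
4 --a--> 4
4 --c--> 0
End in state 0, which is not an accepting state.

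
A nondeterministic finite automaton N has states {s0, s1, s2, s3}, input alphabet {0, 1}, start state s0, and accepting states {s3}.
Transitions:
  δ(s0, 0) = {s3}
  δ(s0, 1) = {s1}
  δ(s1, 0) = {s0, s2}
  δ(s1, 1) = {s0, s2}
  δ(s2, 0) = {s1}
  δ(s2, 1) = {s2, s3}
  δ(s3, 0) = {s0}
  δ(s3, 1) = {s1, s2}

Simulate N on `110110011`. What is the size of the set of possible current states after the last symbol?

Start: {s0}
read 1: {s1}
read 1: {s0, s2}
read 0: {s1, s3}
read 1: {s0, s1, s2}
read 1: {s0, s1, s2, s3}
read 0: {s0, s1, s2, s3}
read 0: {s0, s1, s2, s3}
read 1: {s0, s1, s2, s3}
read 1: {s0, s1, s2, s3}
Final reachable set {s0, s1, s2, s3} has 4 states.

4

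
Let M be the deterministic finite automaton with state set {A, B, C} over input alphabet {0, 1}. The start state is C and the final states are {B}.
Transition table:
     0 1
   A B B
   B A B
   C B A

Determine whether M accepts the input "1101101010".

C --1--> A
A --1--> B
B --0--> A
A --1--> B
B --1--> B
B --0--> A
A --1--> B
B --0--> A
A --1--> B
B --0--> A
End in state A, which is not an accepting state.

rejected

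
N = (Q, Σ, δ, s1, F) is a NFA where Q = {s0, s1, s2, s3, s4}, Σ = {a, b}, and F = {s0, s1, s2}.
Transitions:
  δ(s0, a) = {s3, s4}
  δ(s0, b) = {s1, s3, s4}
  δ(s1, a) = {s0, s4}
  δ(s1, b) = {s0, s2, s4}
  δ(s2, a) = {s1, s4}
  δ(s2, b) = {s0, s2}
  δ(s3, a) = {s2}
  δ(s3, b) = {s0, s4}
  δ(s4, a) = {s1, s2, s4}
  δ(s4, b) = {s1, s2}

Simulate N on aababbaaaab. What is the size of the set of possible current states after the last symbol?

Start: {s1}
read a: {s0, s4}
read a: {s1, s2, s3, s4}
read b: {s0, s1, s2, s4}
read a: {s0, s1, s2, s3, s4}
read b: {s0, s1, s2, s3, s4}
read b: {s0, s1, s2, s3, s4}
read a: {s0, s1, s2, s3, s4}
read a: {s0, s1, s2, s3, s4}
read a: {s0, s1, s2, s3, s4}
read a: {s0, s1, s2, s3, s4}
read b: {s0, s1, s2, s3, s4}
Final reachable set {s0, s1, s2, s3, s4} has 5 states.

5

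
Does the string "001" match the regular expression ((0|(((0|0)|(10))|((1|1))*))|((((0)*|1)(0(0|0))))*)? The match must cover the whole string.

no

Neither (0|(((0|0)|(10))|((1|1))*)) nor ((((0)*|1)(0(0|0))))* matches 001.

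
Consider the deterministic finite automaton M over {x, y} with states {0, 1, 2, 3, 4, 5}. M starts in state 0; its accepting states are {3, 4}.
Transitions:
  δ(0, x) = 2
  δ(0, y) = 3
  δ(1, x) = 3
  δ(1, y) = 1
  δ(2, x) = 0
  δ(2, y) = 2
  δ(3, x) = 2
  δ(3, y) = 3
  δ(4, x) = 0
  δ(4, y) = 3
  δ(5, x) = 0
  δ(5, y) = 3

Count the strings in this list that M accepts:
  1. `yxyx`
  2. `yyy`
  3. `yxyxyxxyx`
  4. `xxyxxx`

1

`yxyx`: rejected
`yyy`: accepted
`yxyxyxxyx`: rejected
`xxyxxx`: rejected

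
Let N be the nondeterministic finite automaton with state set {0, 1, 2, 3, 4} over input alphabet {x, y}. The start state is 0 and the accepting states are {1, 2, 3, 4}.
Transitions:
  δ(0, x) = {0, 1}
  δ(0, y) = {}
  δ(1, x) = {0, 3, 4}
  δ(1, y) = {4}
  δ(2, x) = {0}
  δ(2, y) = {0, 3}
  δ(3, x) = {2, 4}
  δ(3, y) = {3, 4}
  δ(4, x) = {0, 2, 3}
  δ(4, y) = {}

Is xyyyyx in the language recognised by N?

Start: {0}
read x: {0, 1}
read y: {4}
read y: {}
The reachable set is empty and stays empty for the remaining 3 symbols.
Reachable ∩ accepting = {} — empty.

rejected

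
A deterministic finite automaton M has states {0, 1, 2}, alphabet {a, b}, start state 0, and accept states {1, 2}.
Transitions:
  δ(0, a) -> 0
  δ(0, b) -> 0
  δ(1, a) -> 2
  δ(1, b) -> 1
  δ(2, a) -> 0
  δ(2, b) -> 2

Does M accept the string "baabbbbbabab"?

rejected

0 --b--> 0
0 --a--> 0
0 --a--> 0
0 --b--> 0
0 --b--> 0
0 --b--> 0
0 --b--> 0
0 --b--> 0
0 --a--> 0
0 --b--> 0
0 --a--> 0
0 --b--> 0
End in state 0, which is not an accepting state.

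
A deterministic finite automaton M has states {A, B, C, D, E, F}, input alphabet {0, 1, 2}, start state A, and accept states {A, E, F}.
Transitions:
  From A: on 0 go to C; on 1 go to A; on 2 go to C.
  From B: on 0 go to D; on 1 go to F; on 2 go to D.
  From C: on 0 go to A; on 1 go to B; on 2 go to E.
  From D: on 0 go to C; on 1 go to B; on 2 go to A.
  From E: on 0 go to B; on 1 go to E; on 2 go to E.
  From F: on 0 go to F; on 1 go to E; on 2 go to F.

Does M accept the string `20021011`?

A --2--> C
C --0--> A
A --0--> C
C --2--> E
E --1--> E
E --0--> B
B --1--> F
F --1--> E
End in state E, which is an accepting state.

accepted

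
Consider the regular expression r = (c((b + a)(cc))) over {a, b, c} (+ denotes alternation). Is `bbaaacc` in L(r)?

No split of bbaaacc into u·v has c matching u and ((b+a)(cc)) matching v.

no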